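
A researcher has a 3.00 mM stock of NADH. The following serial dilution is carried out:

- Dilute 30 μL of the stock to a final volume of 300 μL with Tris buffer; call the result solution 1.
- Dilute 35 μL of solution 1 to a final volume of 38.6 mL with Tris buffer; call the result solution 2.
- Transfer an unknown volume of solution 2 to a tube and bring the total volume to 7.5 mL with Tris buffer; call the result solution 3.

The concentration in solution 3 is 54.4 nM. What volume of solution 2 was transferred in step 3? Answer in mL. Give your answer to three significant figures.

1.50 mL

Step 1: 30 μL brought to 300 μL → factor 300/30 = 10
Step 2: 35 μL brought to 38.6 mL → factor 38600/35 = 1102.9
Step 3: v brought to 7.5 mL → factor = 7.5 mL/v
Product of known-step factors = 11029
Overall factor = 3.00 mM / (54.4 nM) = 55147
Step-3 factor = 55147 / 11029 = 5.0004
v = 7.5 mL / 5.0004 = 1.50 mL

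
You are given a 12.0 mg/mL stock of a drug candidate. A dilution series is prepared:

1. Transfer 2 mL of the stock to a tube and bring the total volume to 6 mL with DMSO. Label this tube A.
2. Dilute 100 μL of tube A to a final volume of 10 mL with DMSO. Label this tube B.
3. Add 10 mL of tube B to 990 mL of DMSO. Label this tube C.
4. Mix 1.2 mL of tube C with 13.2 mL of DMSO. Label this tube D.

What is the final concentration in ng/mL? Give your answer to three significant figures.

Step 1: 2 mL brought to 6 mL → factor 6/2 = 3
Step 2: 100 μL brought to 10 mL → factor 10000/100 = 100
Step 3: 10 mL + 990 mL = 1000 mL total → factor 1000/10 = 100
Step 4: 1.2 mL + 13.2 mL = 14.4 mL total → factor 14.4/1.2 = 12
Overall dilution factor = 3 × 100 × 100 × 12 = 3.6 × 10^5
Final = 12.0 mg/mL / 3.6 × 10^5 = 3.333 × 10^-5 mg/mL = 33.3 ng/mL

33.3 ng/mL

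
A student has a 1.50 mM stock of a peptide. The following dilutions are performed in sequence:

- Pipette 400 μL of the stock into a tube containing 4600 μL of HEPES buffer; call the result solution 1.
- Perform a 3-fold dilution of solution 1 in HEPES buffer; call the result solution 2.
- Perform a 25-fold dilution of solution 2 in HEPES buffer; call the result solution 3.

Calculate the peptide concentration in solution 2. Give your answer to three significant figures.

Step 1: 400 μL + 4600 μL = 5000 μL total → factor 5000/400 = 12.5
Step 2: 3-fold → factor 3
Dilution factor through solution 2 = 12.5 × 3 = 37.5
[solution 2] = 1.50 mM / 37.5 = 0.0400 mM

0.0400 mM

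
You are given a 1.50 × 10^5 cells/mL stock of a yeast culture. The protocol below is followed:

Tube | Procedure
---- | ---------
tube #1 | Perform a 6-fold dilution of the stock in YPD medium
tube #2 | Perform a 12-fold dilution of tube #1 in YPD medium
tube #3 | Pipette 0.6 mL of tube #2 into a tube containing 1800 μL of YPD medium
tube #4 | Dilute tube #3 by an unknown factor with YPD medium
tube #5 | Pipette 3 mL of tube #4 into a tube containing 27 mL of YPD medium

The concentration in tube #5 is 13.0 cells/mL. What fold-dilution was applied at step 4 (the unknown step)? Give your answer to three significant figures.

4.01-fold

Step 1: 6-fold → factor 6
Step 2: 12-fold → factor 12
Step 3: 0.6 mL + 1800 μL = 2.4 mL total → factor 2.4/0.6 = 4
Step 4: unknown factor x
Step 5: 3 mL + 27 mL = 30 mL total → factor 30/3 = 10
Product of known-step factors = 2880
Overall factor = 1.50 × 10^5 cells/mL / (13.0 cells/mL) = 11538
x = 11538 / 2880 = 4.01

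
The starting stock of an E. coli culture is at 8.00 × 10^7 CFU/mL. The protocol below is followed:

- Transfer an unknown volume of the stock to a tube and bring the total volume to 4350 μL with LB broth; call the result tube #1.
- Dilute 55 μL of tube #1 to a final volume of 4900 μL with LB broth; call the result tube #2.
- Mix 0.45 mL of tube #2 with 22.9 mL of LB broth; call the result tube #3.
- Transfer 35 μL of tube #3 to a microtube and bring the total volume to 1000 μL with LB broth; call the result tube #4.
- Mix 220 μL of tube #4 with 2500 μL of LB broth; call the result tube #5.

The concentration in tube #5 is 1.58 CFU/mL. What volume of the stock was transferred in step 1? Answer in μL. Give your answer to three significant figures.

Step 1: v brought to 4350 μL → factor = 4350 μL/v
Step 2: 55 μL brought to 4900 μL → factor 4900/55 = 89.091
Step 3: 0.45 mL + 22.9 mL = 23.35 mL total → factor 23.35/0.45 = 51.889
Step 4: 35 μL brought to 1000 μL → factor 1000/35 = 28.571
Step 5: 220 μL + 2500 μL = 2720 μL total → factor 2720/220 = 12.364
Product of known-step factors = 1.633 × 10^6
Overall factor = 8.00 × 10^7 CFU/mL / (1.58 CFU/mL) = 5.0633 × 10^7
Step-1 factor = 5.0633 × 10^7 / 1.633 × 10^6 = 31.006
v = 4350 μL / 31.006 = 140 μL

140 μL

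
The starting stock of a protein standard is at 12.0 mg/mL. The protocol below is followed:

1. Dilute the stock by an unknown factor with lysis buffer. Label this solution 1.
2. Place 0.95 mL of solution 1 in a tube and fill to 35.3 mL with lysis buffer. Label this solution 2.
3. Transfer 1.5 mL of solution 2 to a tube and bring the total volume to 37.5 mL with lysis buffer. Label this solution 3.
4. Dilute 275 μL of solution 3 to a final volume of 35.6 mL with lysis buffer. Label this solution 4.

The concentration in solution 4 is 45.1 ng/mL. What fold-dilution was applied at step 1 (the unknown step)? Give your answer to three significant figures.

2.21-fold

Step 1: unknown factor x
Step 2: 0.95 mL brought to 35.3 mL → factor 35.3/0.95 = 37.158
Step 3: 1.5 mL brought to 37.5 mL → factor 37.5/1.5 = 25
Step 4: 275 μL brought to 35.6 mL → factor 35600/275 = 129.45
Product of known-step factors = 1.2026 × 10^5
Overall factor = 12.0 mg/mL / (45.1 ng/mL) = 2.6608 × 10^5
x = 2.6608 × 10^5 / 1.2026 × 10^5 = 2.21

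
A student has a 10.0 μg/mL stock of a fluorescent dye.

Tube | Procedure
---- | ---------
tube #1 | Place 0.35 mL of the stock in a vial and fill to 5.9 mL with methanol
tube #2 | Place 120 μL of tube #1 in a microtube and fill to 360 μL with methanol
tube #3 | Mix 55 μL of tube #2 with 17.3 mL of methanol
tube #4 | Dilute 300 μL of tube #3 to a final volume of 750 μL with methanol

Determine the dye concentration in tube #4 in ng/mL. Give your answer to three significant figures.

Step 1: 0.35 mL brought to 5.9 mL → factor 5.9/0.35 = 16.857
Step 2: 120 μL brought to 360 μL → factor 360/120 = 3
Step 3: 55 μL + 17.3 mL = 17355 μL total → factor 17355/55 = 315.55
Step 4: 300 μL brought to 750 μL → factor 750/300 = 2.5
Overall dilution factor = 16.857 × 3 × 315.55 × 2.5 = 39894
Final = 10.0 μg/mL / 39894 = 0.0002507 μg/mL = 0.251 ng/mL

0.251 ng/mL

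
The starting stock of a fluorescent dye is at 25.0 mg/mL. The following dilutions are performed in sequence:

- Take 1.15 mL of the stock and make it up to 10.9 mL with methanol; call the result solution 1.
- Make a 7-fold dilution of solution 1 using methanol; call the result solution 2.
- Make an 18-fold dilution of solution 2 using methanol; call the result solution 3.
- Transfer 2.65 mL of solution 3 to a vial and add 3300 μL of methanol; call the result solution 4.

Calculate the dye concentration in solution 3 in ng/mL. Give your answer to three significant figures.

2.09 × 10^4 ng/mL

Step 1: 1.15 mL brought to 10.9 mL → factor 10.9/1.15 = 9.4783
Step 2: 7-fold → factor 7
Step 3: 18-fold → factor 18
Dilution factor through solution 3 = 9.4783 × 7 × 18 = 1194.3
[solution 3] = 25.0 mg/mL / 1194.3 = 0.02093 mg/mL = 2.09 × 10^4 ng/mL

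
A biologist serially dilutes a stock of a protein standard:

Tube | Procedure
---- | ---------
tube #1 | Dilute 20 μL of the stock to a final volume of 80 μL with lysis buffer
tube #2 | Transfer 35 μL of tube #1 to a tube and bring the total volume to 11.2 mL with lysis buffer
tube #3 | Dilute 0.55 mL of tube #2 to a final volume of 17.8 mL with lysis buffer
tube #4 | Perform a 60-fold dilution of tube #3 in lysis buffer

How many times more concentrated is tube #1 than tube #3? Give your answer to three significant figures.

Step 1: 20 μL brought to 80 μL → factor 80/20 = 4
Step 2: 35 μL brought to 11.2 mL → factor 11200/35 = 320
Step 3: 0.55 mL brought to 17.8 mL → factor 17.8/0.55 = 32.364
Dilution factor to tube #1 = 4; to tube #3 = 41425
[tube #1]/[tube #3] = (factor to tube #3)/(factor to tube #1) = 41425/4 = 1.04 × 10^4

1.04 × 10^4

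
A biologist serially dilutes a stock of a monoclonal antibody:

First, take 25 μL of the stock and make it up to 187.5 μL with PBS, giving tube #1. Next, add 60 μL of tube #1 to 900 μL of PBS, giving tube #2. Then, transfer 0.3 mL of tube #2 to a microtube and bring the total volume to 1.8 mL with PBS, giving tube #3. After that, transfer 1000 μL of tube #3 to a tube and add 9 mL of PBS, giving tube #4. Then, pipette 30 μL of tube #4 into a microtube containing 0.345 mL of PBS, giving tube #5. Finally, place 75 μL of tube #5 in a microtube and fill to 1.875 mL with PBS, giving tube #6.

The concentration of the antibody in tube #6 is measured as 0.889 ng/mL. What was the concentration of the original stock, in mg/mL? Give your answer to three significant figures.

2.00 mg/mL

Step 1: 25 μL brought to 187.5 μL → factor 187.5/25 = 7.5
Step 2: 60 μL + 900 μL = 960 μL total → factor 960/60 = 16
Step 3: 0.3 mL brought to 1.8 mL → factor 1.8/0.3 = 6
Step 4: 1000 μL + 9 mL = 10000 μL total → factor 10000/1000 = 10
Step 5: 30 μL + 0.345 mL = 375 μL total → factor 375/30 = 12.5
Step 6: 75 μL brought to 1.875 mL → factor 1875/75 = 25
Overall dilution factor = 7.5 × 16 × 6 × 10 × 12.5 × 25 = 2.25 × 10^6
Stock = 0.889 ng/mL × 2.25 × 10^6 = 2.000 × 10^6 ng/mL = 2.00 mg/mL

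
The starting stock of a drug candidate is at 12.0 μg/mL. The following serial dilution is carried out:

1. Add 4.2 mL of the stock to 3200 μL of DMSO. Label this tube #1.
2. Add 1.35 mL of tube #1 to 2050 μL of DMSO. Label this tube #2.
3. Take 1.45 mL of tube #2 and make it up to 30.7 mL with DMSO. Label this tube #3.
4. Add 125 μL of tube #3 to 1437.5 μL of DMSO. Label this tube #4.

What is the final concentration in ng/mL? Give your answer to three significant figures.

10.2 ng/mL

Step 1: 4.2 mL + 3200 μL = 7.4 mL total → factor 7.4/4.2 = 1.7619
Step 2: 1.35 mL + 2050 μL = 3.4 mL total → factor 3.4/1.35 = 2.5185
Step 3: 1.45 mL brought to 30.7 mL → factor 30.7/1.45 = 21.172
Step 4: 125 μL + 1437.5 μL = 1562.5 μL total → factor 1562.5/125 = 12.5
Overall dilution factor = 1.7619 × 2.5185 × 21.172 × 12.5 = 1174.4
Final = 12.0 μg/mL / 1174.4 = 0.01022 μg/mL = 10.2 ng/mL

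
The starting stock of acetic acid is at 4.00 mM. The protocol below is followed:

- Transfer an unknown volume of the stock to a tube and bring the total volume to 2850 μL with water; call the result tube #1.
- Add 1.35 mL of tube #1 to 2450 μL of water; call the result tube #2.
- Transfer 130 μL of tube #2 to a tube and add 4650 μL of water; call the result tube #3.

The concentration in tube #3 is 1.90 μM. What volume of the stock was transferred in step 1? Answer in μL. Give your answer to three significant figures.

Step 1: v brought to 2850 μL → factor = 2850 μL/v
Step 2: 1.35 mL + 2450 μL = 3.8 mL total → factor 3.8/1.35 = 2.8148
Step 3: 130 μL + 4650 μL = 4780 μL total → factor 4780/130 = 36.769
Product of known-step factors = 103.5
Overall factor = 4.00 mM / (1.90 μM) = 2105.3
Step-1 factor = 2105.3 / 103.5 = 20.341
v = 2850 μL / 20.341 = 140 μL

140 μL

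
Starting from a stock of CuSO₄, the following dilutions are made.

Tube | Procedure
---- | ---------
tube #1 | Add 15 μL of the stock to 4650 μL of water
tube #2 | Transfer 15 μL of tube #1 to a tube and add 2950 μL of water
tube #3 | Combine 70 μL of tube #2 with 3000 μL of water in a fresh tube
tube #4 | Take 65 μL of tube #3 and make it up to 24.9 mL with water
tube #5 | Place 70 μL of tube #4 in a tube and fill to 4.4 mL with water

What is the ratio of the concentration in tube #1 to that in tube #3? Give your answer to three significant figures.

Step 1: 15 μL + 4650 μL = 4665 μL total → factor 4665/15 = 311
Step 2: 15 μL + 2950 μL = 2965 μL total → factor 2965/15 = 197.67
Step 3: 70 μL + 3000 μL = 3070 μL total → factor 3070/70 = 43.857
Dilution factor to tube #1 = 311; to tube #3 = 2.6961 × 10^6
[tube #1]/[tube #3] = (factor to tube #3)/(factor to tube #1) = 2.6961 × 10^6/311 = 8.67 × 10^3

8.67 × 10^3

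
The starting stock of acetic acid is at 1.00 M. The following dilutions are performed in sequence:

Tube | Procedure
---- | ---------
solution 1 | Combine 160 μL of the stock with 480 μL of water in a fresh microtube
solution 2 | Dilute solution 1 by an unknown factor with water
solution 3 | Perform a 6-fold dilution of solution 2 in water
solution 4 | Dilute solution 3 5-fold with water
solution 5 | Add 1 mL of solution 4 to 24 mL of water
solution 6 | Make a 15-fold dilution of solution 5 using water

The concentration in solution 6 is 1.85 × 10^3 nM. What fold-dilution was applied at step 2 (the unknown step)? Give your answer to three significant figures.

Step 1: 160 μL + 480 μL = 640 μL total → factor 640/160 = 4
Step 2: unknown factor x
Step 3: 6-fold → factor 6
Step 4: 5-fold → factor 5
Step 5: 1 mL + 24 mL = 25 mL total → factor 25/1 = 25
Step 6: 15-fold → factor 15
Product of known-step factors = 45000
Overall factor = 1.00 M / (1.85 × 10^3 nM) = 5.4054 × 10^5
x = 5.4054 × 10^5 / 45000 = 12.0

12.0-fold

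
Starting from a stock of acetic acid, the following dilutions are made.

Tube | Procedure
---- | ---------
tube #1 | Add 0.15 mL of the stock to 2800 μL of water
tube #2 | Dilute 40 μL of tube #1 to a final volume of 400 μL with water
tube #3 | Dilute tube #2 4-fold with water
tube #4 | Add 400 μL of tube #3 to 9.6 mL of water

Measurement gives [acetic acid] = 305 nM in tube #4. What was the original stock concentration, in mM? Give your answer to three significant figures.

6.00 mM

Step 1: 0.15 mL + 2800 μL = 2.95 mL total → factor 2.95/0.15 = 19.667
Step 2: 40 μL brought to 400 μL → factor 400/40 = 10
Step 3: 4-fold → factor 4
Step 4: 400 μL + 9.6 mL = 10000 μL total → factor 10000/400 = 25
Overall dilution factor = 19.667 × 10 × 4 × 25 = 19667
Stock = 305 nM × 19667 = 5.998 × 10^6 nM = 6.00 mM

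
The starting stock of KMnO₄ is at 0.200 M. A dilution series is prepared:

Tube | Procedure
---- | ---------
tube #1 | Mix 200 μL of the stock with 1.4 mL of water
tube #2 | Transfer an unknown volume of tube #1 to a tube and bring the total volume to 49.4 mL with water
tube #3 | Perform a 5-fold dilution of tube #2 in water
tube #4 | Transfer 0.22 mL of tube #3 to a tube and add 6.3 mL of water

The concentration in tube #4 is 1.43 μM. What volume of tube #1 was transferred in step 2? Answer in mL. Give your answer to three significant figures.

0.419 mL

Step 1: 200 μL + 1.4 mL = 1600 μL total → factor 1600/200 = 8
Step 2: v brought to 49.4 mL → factor = 49.4 mL/v
Step 3: 5-fold → factor 5
Step 4: 0.22 mL + 6.3 mL = 6.52 mL total → factor 6.52/0.22 = 29.636
Product of known-step factors = 1185.5
Overall factor = 0.200 M / (1.43 μM) = 1.3986 × 10^5
Step-2 factor = 1.3986 × 10^5 / 1185.5 = 117.98
v = 49.4 mL / 117.98 = 0.419 mL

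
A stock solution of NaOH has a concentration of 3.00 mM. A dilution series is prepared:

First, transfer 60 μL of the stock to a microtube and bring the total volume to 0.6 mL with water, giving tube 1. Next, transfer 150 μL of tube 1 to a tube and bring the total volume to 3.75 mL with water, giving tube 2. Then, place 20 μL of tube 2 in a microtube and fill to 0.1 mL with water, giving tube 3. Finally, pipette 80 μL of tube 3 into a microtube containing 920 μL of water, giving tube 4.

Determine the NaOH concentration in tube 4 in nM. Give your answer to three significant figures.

Step 1: 60 μL brought to 0.6 mL → factor 600/60 = 10
Step 2: 150 μL brought to 3.75 mL → factor 3750/150 = 25
Step 3: 20 μL brought to 0.1 mL → factor 100/20 = 5
Step 4: 80 μL + 920 μL = 1000 μL total → factor 1000/80 = 12.5
Overall dilution factor = 10 × 25 × 5 × 12.5 = 15625
Final = 3.00 mM / 15625 = 0.0001920 mM = 192 nM

192 nM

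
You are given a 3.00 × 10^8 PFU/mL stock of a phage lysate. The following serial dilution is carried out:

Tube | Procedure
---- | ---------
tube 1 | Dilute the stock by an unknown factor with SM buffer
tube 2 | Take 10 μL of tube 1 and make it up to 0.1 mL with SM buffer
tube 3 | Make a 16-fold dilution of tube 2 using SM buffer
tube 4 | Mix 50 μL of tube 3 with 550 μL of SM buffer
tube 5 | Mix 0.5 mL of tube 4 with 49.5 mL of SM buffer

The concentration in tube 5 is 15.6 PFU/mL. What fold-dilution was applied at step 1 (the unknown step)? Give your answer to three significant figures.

100-fold

Step 1: unknown factor x
Step 2: 10 μL brought to 0.1 mL → factor 100/10 = 10
Step 3: 16-fold → factor 16
Step 4: 50 μL + 550 μL = 600 μL total → factor 600/50 = 12
Step 5: 0.5 mL + 49.5 mL = 50 mL total → factor 50/0.5 = 100
Product of known-step factors = 1.92 × 10^5
Overall factor = 3.00 × 10^8 PFU/mL / (15.6 PFU/mL) = 1.9231 × 10^7
x = 1.9231 × 10^7 / 1.92 × 10^5 = 100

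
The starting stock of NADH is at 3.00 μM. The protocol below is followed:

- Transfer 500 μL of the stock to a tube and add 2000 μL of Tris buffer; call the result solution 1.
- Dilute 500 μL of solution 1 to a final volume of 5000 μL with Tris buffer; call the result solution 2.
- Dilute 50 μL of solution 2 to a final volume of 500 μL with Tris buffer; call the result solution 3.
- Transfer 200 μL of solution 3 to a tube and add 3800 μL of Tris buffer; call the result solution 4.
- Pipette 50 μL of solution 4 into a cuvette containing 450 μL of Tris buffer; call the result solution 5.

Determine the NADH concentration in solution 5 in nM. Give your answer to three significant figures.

Step 1: 500 μL + 2000 μL = 2500 μL total → factor 2500/500 = 5
Step 2: 500 μL brought to 5000 μL → factor 5000/500 = 10
Step 3: 50 μL brought to 500 μL → factor 500/50 = 10
Step 4: 200 μL + 3800 μL = 4000 μL total → factor 4000/200 = 20
Step 5: 50 μL + 450 μL = 500 μL total → factor 500/50 = 10
Overall dilution factor = 5 × 10 × 10 × 20 × 10 = 1 × 10^5
Final = 3.00 μM / 1 × 10^5 = 3.000 × 10^-5 μM = 0.0300 nM

0.0300 nM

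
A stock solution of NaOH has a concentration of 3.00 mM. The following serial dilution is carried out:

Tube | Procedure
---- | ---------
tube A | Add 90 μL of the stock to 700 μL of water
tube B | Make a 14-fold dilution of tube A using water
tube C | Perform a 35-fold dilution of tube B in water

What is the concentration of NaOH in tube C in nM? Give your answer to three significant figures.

Step 1: 90 μL + 700 μL = 790 μL total → factor 790/90 = 8.7778
Step 2: 14-fold → factor 14
Step 3: 35-fold → factor 35
Overall dilution factor = 8.7778 × 14 × 35 = 4301.1
Final = 3.00 mM / 4301.1 = 0.0006975 mM = 697 nM

697 nM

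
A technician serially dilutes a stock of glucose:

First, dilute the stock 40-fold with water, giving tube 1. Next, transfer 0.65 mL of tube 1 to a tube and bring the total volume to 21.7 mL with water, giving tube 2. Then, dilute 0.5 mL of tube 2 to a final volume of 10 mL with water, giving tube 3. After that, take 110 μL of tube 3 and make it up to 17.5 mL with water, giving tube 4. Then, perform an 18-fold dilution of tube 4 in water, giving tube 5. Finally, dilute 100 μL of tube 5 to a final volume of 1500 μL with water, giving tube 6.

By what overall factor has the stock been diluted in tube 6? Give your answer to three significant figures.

Step 1: 40-fold → factor 40
Step 2: 0.65 mL brought to 21.7 mL → factor 21.7/0.65 = 33.385
Step 3: 0.5 mL brought to 10 mL → factor 10/0.5 = 20
Step 4: 110 μL brought to 17.5 mL → factor 17500/110 = 159.09
Step 5: 18-fold → factor 18
Step 6: 100 μL brought to 1500 μL → factor 1500/100 = 15
Overall dilution factor = 40 × 33.385 × 20 × 159.09 × 18 × 15 = 1.1472 × 10^9

1.15 × 10^9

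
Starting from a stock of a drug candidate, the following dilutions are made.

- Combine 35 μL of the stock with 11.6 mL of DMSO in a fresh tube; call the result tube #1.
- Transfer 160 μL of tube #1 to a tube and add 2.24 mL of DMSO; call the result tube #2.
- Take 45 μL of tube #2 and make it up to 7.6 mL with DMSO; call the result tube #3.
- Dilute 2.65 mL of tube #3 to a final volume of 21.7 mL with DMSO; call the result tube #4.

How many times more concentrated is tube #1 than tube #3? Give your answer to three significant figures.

2.53 × 10^3

Step 1: 35 μL + 11.6 mL = 11635 μL total → factor 11635/35 = 332.43
Step 2: 160 μL + 2.24 mL = 2400 μL total → factor 2400/160 = 15
Step 3: 45 μL brought to 7.6 mL → factor 7600/45 = 168.89
Dilution factor to tube #1 = 332.43; to tube #3 = 8.4215 × 10^5
[tube #1]/[tube #3] = (factor to tube #3)/(factor to tube #1) = 8.4215 × 10^5/332.43 = 2.53 × 10^3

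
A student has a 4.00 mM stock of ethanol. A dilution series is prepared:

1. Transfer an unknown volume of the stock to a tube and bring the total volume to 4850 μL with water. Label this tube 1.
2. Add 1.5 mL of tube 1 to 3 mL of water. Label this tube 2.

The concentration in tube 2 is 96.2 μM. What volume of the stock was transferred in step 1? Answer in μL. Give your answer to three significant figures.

350 μL

Step 1: v brought to 4850 μL → factor = 4850 μL/v
Step 2: 1.5 mL + 3 mL = 4.5 mL total → factor 4.5/1.5 = 3
Product of known-step factors = 3
Overall factor = 4.00 mM / (96.2 μM) = 41.58
Step-1 factor = 41.58 / 3 = 13.86
v = 4850 μL / 13.86 = 350 μL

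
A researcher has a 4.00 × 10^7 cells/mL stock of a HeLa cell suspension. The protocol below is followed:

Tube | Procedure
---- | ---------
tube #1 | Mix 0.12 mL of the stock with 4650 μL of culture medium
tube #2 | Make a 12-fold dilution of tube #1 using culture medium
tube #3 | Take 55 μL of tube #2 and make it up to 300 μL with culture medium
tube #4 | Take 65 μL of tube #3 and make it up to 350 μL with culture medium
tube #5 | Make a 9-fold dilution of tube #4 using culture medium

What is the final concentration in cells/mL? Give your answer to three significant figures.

317 cells/mL

Step 1: 0.12 mL + 4650 μL = 4.77 mL total → factor 4.77/0.12 = 39.75
Step 2: 12-fold → factor 12
Step 3: 55 μL brought to 300 μL → factor 300/55 = 5.4545
Step 4: 65 μL brought to 350 μL → factor 350/65 = 5.3846
Step 5: 9-fold → factor 9
Overall dilution factor = 39.75 × 12 × 5.4545 × 5.3846 × 9 = 1.2609 × 10^5
Final = 4.00 × 10^7 cells/mL / 1.2609 × 10^5 = 317 cells/mL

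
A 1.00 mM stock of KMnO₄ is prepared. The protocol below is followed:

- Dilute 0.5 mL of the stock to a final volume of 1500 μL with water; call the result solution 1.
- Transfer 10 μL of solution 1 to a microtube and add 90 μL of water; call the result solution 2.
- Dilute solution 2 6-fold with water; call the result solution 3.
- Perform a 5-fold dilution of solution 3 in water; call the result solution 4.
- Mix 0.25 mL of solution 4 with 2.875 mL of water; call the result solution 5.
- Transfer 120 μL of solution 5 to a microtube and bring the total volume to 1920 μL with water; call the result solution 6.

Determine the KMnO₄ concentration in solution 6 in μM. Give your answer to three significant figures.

Step 1: 0.5 mL brought to 1500 μL → factor 1.5/0.5 = 3
Step 2: 10 μL + 90 μL = 100 μL total → factor 100/10 = 10
Step 3: 6-fold → factor 6
Step 4: 5-fold → factor 5
Step 5: 0.25 mL + 2.875 mL = 3.125 mL total → factor 3.125/0.25 = 12.5
Step 6: 120 μL brought to 1920 μL → factor 1920/120 = 16
Overall dilution factor = 3 × 10 × 6 × 5 × 12.5 × 16 = 1.8 × 10^5
Final = 1.00 mM / 1.8 × 10^5 = 5.556 × 10^-6 mM = 0.00556 μM

0.00556 μM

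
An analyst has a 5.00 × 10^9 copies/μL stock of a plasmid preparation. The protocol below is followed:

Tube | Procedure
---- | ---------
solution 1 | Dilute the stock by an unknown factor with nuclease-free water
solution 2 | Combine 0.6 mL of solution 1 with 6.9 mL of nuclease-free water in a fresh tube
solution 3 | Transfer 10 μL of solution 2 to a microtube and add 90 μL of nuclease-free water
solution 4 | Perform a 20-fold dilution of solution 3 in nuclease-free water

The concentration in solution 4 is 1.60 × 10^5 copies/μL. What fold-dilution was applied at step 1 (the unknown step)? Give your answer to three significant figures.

12.5-fold

Step 1: unknown factor x
Step 2: 0.6 mL + 6.9 mL = 7.5 mL total → factor 7.5/0.6 = 12.5
Step 3: 10 μL + 90 μL = 100 μL total → factor 100/10 = 10
Step 4: 20-fold → factor 20
Product of known-step factors = 2500
Overall factor = 5.00 × 10^9 copies/μL / (1.60 × 10^5 copies/μL) = 31250
x = 31250 / 2500 = 12.5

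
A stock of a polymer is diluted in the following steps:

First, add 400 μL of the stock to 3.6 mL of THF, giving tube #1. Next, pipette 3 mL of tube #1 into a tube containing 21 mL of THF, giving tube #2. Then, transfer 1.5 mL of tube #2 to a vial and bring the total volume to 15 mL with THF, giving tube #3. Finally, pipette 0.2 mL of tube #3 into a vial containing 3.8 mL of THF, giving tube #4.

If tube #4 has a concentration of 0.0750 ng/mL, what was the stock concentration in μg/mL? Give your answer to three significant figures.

Step 1: 400 μL + 3.6 mL = 4000 μL total → factor 4000/400 = 10
Step 2: 3 mL + 21 mL = 24 mL total → factor 24/3 = 8
Step 3: 1.5 mL brought to 15 mL → factor 15/1.5 = 10
Step 4: 0.2 mL + 3.8 mL = 4 mL total → factor 4/0.2 = 20
Overall dilution factor = 10 × 8 × 10 × 20 = 16000
Stock = 0.0750 ng/mL × 16000 = 1200 ng/mL = 1.20 μg/mL

1.20 μg/mL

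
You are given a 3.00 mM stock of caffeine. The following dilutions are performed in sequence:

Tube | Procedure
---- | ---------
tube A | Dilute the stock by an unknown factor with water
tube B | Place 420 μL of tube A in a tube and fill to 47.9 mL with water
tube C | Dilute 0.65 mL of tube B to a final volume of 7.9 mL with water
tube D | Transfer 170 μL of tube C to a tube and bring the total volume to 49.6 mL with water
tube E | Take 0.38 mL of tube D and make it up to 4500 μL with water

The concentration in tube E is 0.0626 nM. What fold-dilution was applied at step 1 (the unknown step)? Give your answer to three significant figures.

10.0-fold

Step 1: unknown factor x
Step 2: 420 μL brought to 47.9 mL → factor 47900/420 = 114.05
Step 3: 0.65 mL brought to 7.9 mL → factor 7.9/0.65 = 12.154
Step 4: 170 μL brought to 49.6 mL → factor 49600/170 = 291.76
Step 5: 0.38 mL brought to 4500 μL → factor 4.5/0.38 = 11.842
Product of known-step factors = 4.7892 × 10^6
Overall factor = 3.00 mM / (0.0626 nM) = 4.7923 × 10^7
x = 4.7923 × 10^7 / 4.7892 × 10^6 = 10.0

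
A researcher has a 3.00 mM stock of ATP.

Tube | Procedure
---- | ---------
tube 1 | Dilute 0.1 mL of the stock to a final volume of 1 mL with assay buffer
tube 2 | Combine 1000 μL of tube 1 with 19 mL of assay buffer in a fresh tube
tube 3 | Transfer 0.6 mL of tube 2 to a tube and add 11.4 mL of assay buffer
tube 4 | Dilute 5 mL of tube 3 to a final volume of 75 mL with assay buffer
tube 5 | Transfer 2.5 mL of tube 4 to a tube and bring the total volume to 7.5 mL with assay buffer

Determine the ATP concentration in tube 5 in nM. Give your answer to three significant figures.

16.7 nM

Step 1: 0.1 mL brought to 1 mL → factor 1/0.1 = 10
Step 2: 1000 μL + 19 mL = 20000 μL total → factor 20000/1000 = 20
Step 3: 0.6 mL + 11.4 mL = 12 mL total → factor 12/0.6 = 20
Step 4: 5 mL brought to 75 mL → factor 75/5 = 15
Step 5: 2.5 mL brought to 7.5 mL → factor 7.5/2.5 = 3
Overall dilution factor = 10 × 20 × 20 × 15 × 3 = 1.8 × 10^5
Final = 3.00 mM / 1.8 × 10^5 = 1.667 × 10^-5 mM = 16.7 nM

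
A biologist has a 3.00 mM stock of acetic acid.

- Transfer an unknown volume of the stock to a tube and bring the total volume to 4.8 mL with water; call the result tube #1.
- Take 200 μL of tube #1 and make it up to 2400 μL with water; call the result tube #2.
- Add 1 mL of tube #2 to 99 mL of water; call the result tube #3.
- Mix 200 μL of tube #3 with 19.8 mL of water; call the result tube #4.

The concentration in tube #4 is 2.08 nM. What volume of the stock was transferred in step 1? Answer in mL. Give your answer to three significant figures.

Step 1: v brought to 4.8 mL → factor = 4.8 mL/v
Step 2: 200 μL brought to 2400 μL → factor 2400/200 = 12
Step 3: 1 mL + 99 mL = 100 mL total → factor 100/1 = 100
Step 4: 200 μL + 19.8 mL = 20000 μL total → factor 20000/200 = 100
Product of known-step factors = 1.2 × 10^5
Overall factor = 3.00 mM / (2.08 nM) = 1.4423 × 10^6
Step-1 factor = 1.4423 × 10^6 / 1.2 × 10^5 = 12.019
v = 4.8 mL / 12.019 = 0.399 mL

0.399 mL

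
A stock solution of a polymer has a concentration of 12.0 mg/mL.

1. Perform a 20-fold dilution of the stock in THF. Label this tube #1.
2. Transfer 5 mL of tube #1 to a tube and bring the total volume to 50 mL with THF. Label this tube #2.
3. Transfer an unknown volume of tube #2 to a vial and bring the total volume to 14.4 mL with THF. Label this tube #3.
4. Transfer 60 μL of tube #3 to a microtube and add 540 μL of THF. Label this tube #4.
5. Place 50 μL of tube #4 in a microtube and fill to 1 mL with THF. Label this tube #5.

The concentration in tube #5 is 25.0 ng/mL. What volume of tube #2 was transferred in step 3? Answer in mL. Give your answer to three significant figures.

Step 1: 20-fold → factor 20
Step 2: 5 mL brought to 50 mL → factor 50/5 = 10
Step 3: v brought to 14.4 mL → factor = 14.4 mL/v
Step 4: 60 μL + 540 μL = 600 μL total → factor 600/60 = 10
Step 5: 50 μL brought to 1 mL → factor 1000/50 = 20
Product of known-step factors = 40000
Overall factor = 12.0 mg/mL / (25.0 ng/mL) = 4.8 × 10^5
Step-3 factor = 4.8 × 10^5 / 40000 = 12
v = 14.4 mL / 12 = 1.20 mL

1.20 mL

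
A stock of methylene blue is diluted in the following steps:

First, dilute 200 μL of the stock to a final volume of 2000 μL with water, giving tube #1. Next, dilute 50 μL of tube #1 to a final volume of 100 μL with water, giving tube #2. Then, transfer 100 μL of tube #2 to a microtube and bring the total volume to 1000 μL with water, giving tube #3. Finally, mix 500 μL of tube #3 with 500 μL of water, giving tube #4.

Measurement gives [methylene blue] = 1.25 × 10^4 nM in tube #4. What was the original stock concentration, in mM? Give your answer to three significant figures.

5.00 mM

Step 1: 200 μL brought to 2000 μL → factor 2000/200 = 10
Step 2: 50 μL brought to 100 μL → factor 100/50 = 2
Step 3: 100 μL brought to 1000 μL → factor 1000/100 = 10
Step 4: 500 μL + 500 μL = 1000 μL total → factor 1000/500 = 2
Overall dilution factor = 10 × 2 × 10 × 2 = 400
Stock = 1.25 × 10^4 nM × 400 = 5.000 × 10^6 nM = 5.00 mM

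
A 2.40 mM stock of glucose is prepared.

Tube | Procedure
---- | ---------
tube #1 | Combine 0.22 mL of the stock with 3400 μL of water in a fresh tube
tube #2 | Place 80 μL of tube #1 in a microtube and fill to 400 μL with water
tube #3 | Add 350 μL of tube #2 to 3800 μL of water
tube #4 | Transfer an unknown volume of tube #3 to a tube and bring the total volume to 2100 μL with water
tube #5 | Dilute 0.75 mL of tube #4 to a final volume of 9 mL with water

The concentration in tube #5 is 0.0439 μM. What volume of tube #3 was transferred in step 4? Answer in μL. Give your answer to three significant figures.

Step 1: 0.22 mL + 3400 μL = 3.62 mL total → factor 3.62/0.22 = 16.455
Step 2: 80 μL brought to 400 μL → factor 400/80 = 5
Step 3: 350 μL + 3800 μL = 4150 μL total → factor 4150/350 = 11.857
Step 4: v brought to 2100 μL → factor = 2100 μL/v
Step 5: 0.75 mL brought to 9 mL → factor 9/0.75 = 12
Product of known-step factors = 11706
Overall factor = 2.40 mM / (0.0439 μM) = 54670
Step-4 factor = 54670 / 11706 = 4.6701
v = 2100 μL / 4.6701 = 450 μL

450 μL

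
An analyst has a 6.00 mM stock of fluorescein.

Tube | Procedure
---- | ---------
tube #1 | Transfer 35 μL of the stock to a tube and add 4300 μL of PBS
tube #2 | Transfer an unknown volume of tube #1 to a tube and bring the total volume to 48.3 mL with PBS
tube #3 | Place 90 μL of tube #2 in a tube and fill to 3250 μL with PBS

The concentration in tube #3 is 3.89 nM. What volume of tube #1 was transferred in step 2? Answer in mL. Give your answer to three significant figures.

0.140 mL

Step 1: 35 μL + 4300 μL = 4335 μL total → factor 4335/35 = 123.86
Step 2: v brought to 48.3 mL → factor = 48.3 mL/v
Step 3: 90 μL brought to 3250 μL → factor 3250/90 = 36.111
Product of known-step factors = 4472.6
Overall factor = 6.00 mM / (3.89 nM) = 1.5424 × 10^6
Step-2 factor = 1.5424 × 10^6 / 4472.6 = 344.86
v = 48.3 mL / 344.86 = 0.140 mL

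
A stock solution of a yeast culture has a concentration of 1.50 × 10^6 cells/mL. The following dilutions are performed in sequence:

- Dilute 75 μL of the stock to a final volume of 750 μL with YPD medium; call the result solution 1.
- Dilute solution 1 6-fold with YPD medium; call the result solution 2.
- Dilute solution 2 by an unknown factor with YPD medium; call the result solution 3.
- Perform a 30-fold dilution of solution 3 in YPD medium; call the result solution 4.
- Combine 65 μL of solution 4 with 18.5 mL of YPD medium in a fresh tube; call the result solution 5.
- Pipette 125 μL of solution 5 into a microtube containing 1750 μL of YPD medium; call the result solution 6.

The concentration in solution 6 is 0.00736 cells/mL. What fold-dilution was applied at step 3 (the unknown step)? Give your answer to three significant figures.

Step 1: 75 μL brought to 750 μL → factor 750/75 = 10
Step 2: 6-fold → factor 6
Step 3: unknown factor x
Step 4: 30-fold → factor 30
Step 5: 65 μL + 18.5 mL = 18565 μL total → factor 18565/65 = 285.62
Step 6: 125 μL + 1750 μL = 1875 μL total → factor 1875/125 = 15
Product of known-step factors = 7.7116 × 10^6
Overall factor = 1.50 × 10^6 cells/mL / (0.00736 cells/mL) = 2.038 × 10^8
x = 2.038 × 10^8 / 7.7116 × 10^6 = 26.4

26.4-fold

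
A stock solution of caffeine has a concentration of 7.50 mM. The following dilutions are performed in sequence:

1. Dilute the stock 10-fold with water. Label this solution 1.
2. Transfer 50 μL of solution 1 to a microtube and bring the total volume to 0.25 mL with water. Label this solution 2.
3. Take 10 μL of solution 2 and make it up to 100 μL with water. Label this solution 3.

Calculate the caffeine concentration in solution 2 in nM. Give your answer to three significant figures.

Step 1: 10-fold → factor 10
Step 2: 50 μL brought to 0.25 mL → factor 250/50 = 5
Dilution factor through solution 2 = 10 × 5 = 50
[solution 2] = 7.50 mM / 50 = 0.1500 mM = 1.50 × 10^5 nM

1.50 × 10^5 nM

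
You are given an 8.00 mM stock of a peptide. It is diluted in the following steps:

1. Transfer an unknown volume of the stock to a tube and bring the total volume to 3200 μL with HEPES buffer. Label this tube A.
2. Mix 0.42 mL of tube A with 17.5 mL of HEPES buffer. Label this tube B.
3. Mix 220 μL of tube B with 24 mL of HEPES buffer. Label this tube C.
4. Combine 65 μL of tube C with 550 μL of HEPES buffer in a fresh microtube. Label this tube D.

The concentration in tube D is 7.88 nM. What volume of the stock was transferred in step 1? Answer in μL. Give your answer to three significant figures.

Step 1: v brought to 3200 μL → factor = 3200 μL/v
Step 2: 0.42 mL + 17.5 mL = 17.92 mL total → factor 17.92/0.42 = 42.667
Step 3: 220 μL + 24 mL = 24220 μL total → factor 24220/220 = 110.09
Step 4: 65 μL + 550 μL = 615 μL total → factor 615/65 = 9.4615
Product of known-step factors = 44443
Overall factor = 8.00 mM / (7.88 nM) = 1.0152 × 10^6
Step-1 factor = 1.0152 × 10^6 / 44443 = 22.843
v = 3200 μL / 22.843 = 140 μL

140 μL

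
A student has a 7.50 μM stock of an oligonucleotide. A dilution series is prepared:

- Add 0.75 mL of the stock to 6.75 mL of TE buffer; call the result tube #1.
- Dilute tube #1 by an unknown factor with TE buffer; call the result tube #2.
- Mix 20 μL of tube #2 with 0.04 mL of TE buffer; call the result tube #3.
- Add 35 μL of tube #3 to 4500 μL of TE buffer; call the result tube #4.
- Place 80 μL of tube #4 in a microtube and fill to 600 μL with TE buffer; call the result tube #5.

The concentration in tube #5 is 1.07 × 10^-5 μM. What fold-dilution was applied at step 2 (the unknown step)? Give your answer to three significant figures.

Step 1: 0.75 mL + 6.75 mL = 7.5 mL total → factor 7.5/0.75 = 10
Step 2: unknown factor x
Step 3: 20 μL + 0.04 mL = 60 μL total → factor 60/20 = 3
Step 4: 35 μL + 4500 μL = 4535 μL total → factor 4535/35 = 129.57
Step 5: 80 μL brought to 600 μL → factor 600/80 = 7.5
Product of known-step factors = 29154
Overall factor = 7.50 μM / (1.07 × 10^-5 μM) = 7.0093 × 10^5
x = 7.0093 × 10^5 / 29154 = 24.0

24.0-fold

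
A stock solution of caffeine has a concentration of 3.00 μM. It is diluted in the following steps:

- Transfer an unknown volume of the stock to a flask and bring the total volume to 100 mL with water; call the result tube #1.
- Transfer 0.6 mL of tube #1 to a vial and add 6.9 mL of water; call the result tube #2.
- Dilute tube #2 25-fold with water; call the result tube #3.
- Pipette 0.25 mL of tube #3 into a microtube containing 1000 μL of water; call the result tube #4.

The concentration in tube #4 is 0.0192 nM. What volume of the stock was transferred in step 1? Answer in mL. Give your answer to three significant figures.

1.00 mL

Step 1: v brought to 100 mL → factor = 100 mL/v
Step 2: 0.6 mL + 6.9 mL = 7.5 mL total → factor 7.5/0.6 = 12.5
Step 3: 25-fold → factor 25
Step 4: 0.25 mL + 1000 μL = 1.25 mL total → factor 1.25/0.25 = 5
Product of known-step factors = 1562.5
Overall factor = 3.00 μM / (0.0192 nM) = 1.5625 × 10^5
Step-1 factor = 1.5625 × 10^5 / 1562.5 = 100
v = 100 mL / 100 = 1.00 mL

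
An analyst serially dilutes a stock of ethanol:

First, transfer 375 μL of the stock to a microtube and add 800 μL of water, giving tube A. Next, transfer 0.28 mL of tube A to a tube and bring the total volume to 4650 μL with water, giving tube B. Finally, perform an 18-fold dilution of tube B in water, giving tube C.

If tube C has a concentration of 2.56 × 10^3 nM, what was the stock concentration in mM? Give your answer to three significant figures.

Step 1: 375 μL + 800 μL = 1175 μL total → factor 1175/375 = 3.1333
Step 2: 0.28 mL brought to 4650 μL → factor 4.65/0.28 = 16.607
Step 3: 18-fold → factor 18
Overall dilution factor = 3.1333 × 16.607 × 18 = 936.64
Stock = 2.56 × 10^3 nM × 936.64 = 2.398 × 10^6 nM = 2.40 mM

2.40 mM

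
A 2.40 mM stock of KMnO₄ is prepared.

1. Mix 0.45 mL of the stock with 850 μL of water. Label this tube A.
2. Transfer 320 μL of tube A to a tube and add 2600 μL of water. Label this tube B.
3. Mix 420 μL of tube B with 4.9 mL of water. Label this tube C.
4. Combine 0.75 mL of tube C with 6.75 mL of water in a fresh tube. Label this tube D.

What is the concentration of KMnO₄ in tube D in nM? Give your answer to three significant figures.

Step 1: 0.45 mL + 850 μL = 1.3 mL total → factor 1.3/0.45 = 2.8889
Step 2: 320 μL + 2600 μL = 2920 μL total → factor 2920/320 = 9.125
Step 3: 420 μL + 4.9 mL = 5320 μL total → factor 5320/420 = 12.667
Step 4: 0.75 mL + 6.75 mL = 7.5 mL total → factor 7.5/0.75 = 10
Overall dilution factor = 2.8889 × 9.125 × 12.667 × 10 = 3339.1
Final = 2.40 mM / 3339.1 = 0.0007188 mM = 719 nM

719 nM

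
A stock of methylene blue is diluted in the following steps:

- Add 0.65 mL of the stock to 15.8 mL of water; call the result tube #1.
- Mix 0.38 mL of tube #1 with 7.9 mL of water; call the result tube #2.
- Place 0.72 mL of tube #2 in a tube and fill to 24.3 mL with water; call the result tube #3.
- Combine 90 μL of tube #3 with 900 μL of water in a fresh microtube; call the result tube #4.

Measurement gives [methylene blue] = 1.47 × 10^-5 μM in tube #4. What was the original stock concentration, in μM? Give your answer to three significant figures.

3.01 μM

Step 1: 0.65 mL + 15.8 mL = 16.45 mL total → factor 16.45/0.65 = 25.308
Step 2: 0.38 mL + 7.9 mL = 8.28 mL total → factor 8.28/0.38 = 21.789
Step 3: 0.72 mL brought to 24.3 mL → factor 24.3/0.72 = 33.75
Step 4: 90 μL + 900 μL = 990 μL total → factor 990/90 = 11
Overall dilution factor = 25.308 × 21.789 × 33.75 × 11 = 2.0472 × 10^5
Stock = 1.47 × 10^-5 μM × 2.0472 × 10^5 = 3.01 μM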